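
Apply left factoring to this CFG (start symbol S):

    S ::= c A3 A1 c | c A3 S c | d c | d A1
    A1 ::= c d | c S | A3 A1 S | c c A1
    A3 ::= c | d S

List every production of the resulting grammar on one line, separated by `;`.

S has alternatives sharing prefix 'c A3': factor to S → c A3 S' with S' → A1 c | S c.
S has alternatives sharing prefix 'd': factor to S → d S'' with S'' → c | A1.
A1 has alternatives sharing prefix 'c': factor to A1 → c A1' with A1' → d | S | c A1.

S ::= c A3 S' | d S''; A1 ::= A3 A1 S | c A1'; A3 ::= c | d S; S' ::= A1 c | S c; S'' ::= c | A1; A1' ::= d | S | c A1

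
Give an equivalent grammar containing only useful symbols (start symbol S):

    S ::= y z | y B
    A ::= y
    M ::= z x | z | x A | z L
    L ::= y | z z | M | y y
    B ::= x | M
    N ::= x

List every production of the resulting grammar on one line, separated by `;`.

Generating nonterminals: {A, B, L, M, N, S}.
Reachable from S after that: {A, B, L, M, S}.
Removed useless symbols: {N} and every production mentioning them.

S ::= y z | y B; A ::= y; M ::= z x | z | x A | z L; L ::= y | z z | M | y y; B ::= x | M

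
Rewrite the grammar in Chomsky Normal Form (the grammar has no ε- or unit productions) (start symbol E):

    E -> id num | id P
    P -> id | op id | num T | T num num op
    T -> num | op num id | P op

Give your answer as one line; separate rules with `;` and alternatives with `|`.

E -> X1 X2 | X1 P; P -> id | X3 X1 | X2 T | T Y1; T -> num | X3 Y3 | P X3; X1 -> id; X2 -> num; X3 -> op; Y1 -> X2 Y2; Y2 -> X2 X3; Y3 -> X2 X1

Introduce a nonterminal for each terminal appearing in a rule of length ≥ 2: X1 → id, X2 → num, X3 → op.
Binarize each right-hand side of length ≥ 3 by chaining fresh nonterminals (Y1, Y2, …): affected rules were P → T X2 X2 X3; T → X3 X2 X1.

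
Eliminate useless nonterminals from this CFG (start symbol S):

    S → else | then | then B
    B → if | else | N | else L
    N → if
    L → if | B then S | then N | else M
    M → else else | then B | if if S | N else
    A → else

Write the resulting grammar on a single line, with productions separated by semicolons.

Generating nonterminals: {A, B, L, M, N, S}.
Reachable from S after that: {B, L, M, N, S}.
Removed useless symbols: {A} and every production mentioning them.

S → else | then | then B; B → if | else | N | else L; N → if; L → if | B then S | then N | else M; M → else else | then B | if if S | N else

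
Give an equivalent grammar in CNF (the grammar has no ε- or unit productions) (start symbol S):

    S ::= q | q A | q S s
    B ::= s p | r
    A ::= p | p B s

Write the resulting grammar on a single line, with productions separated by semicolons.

S ::= q | X1 A | X1 Y1; B ::= X2 X3 | r; A ::= p | X3 Y2; X1 ::= q; X2 ::= s; X3 ::= p; Y1 ::= S X2; Y2 ::= B X2

Introduce a nonterminal for each terminal appearing in a rule of length ≥ 2: X1 → q, X2 → s, X3 → p.
Binarize each right-hand side of length ≥ 3 by chaining fresh nonterminals (Y1, Y2, …): affected rules were S → X1 S X2; A → X3 B X2.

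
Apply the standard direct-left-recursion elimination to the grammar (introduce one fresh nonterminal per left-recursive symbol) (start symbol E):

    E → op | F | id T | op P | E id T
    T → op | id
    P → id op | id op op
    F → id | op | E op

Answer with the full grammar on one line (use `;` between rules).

E → op E' | F E' | id T E' | op P E'; T → op | id; P → id op | id op op; F → id | op | E op; E' → id T E' | ε

E is directly left-recursive.
For E: α = {id T}, β = {op, F, id T, op P}. Rewrite as E → β E' and E' → α E' | ε.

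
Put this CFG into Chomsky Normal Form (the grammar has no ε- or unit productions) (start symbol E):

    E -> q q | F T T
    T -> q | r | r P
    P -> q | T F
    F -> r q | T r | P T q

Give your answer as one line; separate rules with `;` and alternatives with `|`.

Introduce a nonterminal for each terminal appearing in a rule of length ≥ 2: X1 → q, X2 → r.
Binarize each right-hand side of length ≥ 3 by chaining fresh nonterminals (Y1, Y2, …): affected rules were E → F T T; F → P T X1.

E -> X1 X1 | F Y1; T -> q | r | X2 P; P -> q | T F; F -> X2 X1 | T X2 | P Y2; X1 -> q; X2 -> r; Y1 -> T T; Y2 -> T X1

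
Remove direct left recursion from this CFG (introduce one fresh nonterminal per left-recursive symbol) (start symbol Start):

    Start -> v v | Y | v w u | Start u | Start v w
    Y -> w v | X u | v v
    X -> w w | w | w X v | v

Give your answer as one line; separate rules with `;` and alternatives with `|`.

Left recursion appears on Start.
For Start: α = {u, v w}, β = {v v, Y, v w u}. Rewrite as Start → β Start1 and Start1 → α Start1 | ε.

Start -> v v Start1 | Y Start1 | v w u Start1; Y -> w v | X u | v v; X -> w w | w | w X v | v; Start1 -> u Start1 | v w Start1 | ε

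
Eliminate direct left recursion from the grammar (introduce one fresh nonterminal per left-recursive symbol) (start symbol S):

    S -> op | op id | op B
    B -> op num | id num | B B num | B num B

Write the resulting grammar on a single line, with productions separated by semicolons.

Directly left-recursive nonterminal: B.
For B: α = {B num, num B}, β = {op num, id num}. Rewrite as B → β B' and B' → α B' | ε.

S -> op | op id | op B; B -> op num B' | id num B'; B' -> B num B' | num B B' | ε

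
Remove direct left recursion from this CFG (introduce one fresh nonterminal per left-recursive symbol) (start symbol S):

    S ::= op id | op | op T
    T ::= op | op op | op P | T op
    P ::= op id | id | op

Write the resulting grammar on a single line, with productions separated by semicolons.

T is directly left-recursive.
For T: α = {op}, β = {op, op op, op P}. Rewrite as T → β T' and T' → α T' | ε.

S ::= op id | op | op T; T ::= op T' | op op T' | op P T'; P ::= op id | id | op; T' ::= op T' | ε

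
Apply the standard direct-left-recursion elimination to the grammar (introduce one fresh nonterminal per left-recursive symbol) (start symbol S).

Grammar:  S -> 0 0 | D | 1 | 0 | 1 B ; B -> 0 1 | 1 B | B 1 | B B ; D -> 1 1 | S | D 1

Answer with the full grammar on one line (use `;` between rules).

Directly left-recursive nonterminals: B, D.
For B: α = {1, B}, β = {0 1, 1 B}. Rewrite as B → β B' and B' → α B' | ε.
For D: α = {1}, β = {1 1, S}. Rewrite as D → β D' and D' → α D' | ε.

S -> 0 0 | D | 1 | 0 | 1 B; B -> 0 1 B' | 1 B B'; D -> 1 1 D' | S D'; B' -> 1 B' | B B' | eps; D' -> 1 D' | eps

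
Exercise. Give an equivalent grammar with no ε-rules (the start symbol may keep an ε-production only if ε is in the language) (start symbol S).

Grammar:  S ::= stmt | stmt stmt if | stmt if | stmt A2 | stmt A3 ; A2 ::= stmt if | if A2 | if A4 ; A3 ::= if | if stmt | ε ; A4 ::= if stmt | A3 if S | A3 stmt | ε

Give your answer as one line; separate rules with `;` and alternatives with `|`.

The nullable symbols are {A3, A4}.
ε ∉ L(G), so no ε-production is kept.
Add the nullable-subset variants: A2 → if A4 gives if A4 | if. A4 → A3 if S gives A3 if S | if S. A4 → A3 stmt gives A3 stmt | stmt.

S ::= stmt | stmt stmt if | stmt if | stmt A2 | stmt A3; A2 ::= stmt if | if A2 | if A4 | if; A3 ::= if | if stmt; A4 ::= if stmt | A3 if S | if S | A3 stmt | stmt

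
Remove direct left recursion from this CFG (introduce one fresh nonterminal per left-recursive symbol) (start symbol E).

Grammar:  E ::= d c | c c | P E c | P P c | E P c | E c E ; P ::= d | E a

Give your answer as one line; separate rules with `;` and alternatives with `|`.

Left recursion appears on E.
For E: α = {P c, c E}, β = {d c, c c, P E c, P P c}. Rewrite as E → β E' and E' → α E' | ε.

E ::= d c E' | c c E' | P E c E' | P P c E'; P ::= d | E a; E' ::= P c E' | c E E' | ε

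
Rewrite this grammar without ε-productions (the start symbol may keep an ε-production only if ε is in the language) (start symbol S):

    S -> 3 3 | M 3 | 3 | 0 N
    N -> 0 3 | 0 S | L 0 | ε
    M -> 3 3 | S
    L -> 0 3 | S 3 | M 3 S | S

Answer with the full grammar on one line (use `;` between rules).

S -> 3 3 | M 3 | 3 | 0 N | 0; N -> 0 3 | 0 S | L 0; M -> 3 3 | S; L -> 0 3 | S 3 | M 3 S | S

The nullable symbols are {N}.
ε ∉ L(G), so no ε-production is kept.
For each production, add variants omitting each subset of nullable occurrences: S → 0 N gives 0 N | 0.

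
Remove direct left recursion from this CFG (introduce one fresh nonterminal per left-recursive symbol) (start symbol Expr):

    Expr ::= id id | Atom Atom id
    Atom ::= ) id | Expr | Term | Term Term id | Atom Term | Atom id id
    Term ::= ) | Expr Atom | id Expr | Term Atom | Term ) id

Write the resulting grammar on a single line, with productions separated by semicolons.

Left recursion appears on Atom, Term.
For Atom: α = {Term, id id}, β = {) id, Expr, Term, Term Term id}. Rewrite as Atom → β Atom1 and Atom1 → α Atom1 | ε.
For Term: α = {Atom, ) id}, β = {), Expr Atom, id Expr}. Rewrite as Term → β Term1 and Term1 → α Term1 | ε.

Expr ::= id id | Atom Atom id; Atom ::= ) id Atom1 | Expr Atom1 | Term Atom1 | Term Term id Atom1; Term ::= ) Term1 | Expr Atom Term1 | id Expr Term1; Atom1 ::= Term Atom1 | id id Atom1 | ε; Term1 ::= Atom Term1 | ) id Term1 | ε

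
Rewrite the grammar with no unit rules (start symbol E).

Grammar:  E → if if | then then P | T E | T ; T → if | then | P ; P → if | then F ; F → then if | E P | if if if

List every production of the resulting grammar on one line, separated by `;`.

E → if if | then then P | T E | if | then F | then; T → if | then F | then; P → if | then F; F → then if | E P | if if if

Unit pairs: E ⇒* {P, T}; T ⇒* {P}.
For each unit pair (A, B), copy every non-unit production of B to A, then drop all unit productions.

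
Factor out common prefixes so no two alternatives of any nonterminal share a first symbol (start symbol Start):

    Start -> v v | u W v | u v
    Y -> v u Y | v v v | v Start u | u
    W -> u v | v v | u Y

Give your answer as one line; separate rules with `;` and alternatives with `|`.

Start has alternatives sharing prefix 'u': factor to Start → u Start1 with Start1 → W v | v.
Y has alternatives sharing prefix 'v': factor to Y → v Y1 with Y1 → u Y | v v | Start u.
W has alternatives sharing prefix 'u': factor to W → u W1 with W1 → v | Y.

Start -> v v | u Start1; Y -> u | v Y1; W -> v v | u W1; Start1 -> W v | v; Y1 -> u Y | v v | Start u; W1 -> v | Y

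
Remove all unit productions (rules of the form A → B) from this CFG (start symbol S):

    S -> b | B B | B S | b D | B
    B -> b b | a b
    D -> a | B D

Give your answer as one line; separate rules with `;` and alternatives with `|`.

Unit pairs: S ⇒* {B}.
For each unit pair (A, B), copy every non-unit production of B to A, then drop all unit productions.

S -> b b | a b | b | B B | B S | b D; B -> b b | a b; D -> a | B D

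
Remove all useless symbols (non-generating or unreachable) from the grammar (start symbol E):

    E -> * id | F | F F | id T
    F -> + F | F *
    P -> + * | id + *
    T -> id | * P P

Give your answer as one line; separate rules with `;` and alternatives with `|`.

Generating nonterminals: {E, P, T}.
Reachable from E after that: {E, P, T}.
Removed useless symbols: {F} and every production mentioning them.

E -> * id | id T; P -> + * | id + *; T -> id | * P P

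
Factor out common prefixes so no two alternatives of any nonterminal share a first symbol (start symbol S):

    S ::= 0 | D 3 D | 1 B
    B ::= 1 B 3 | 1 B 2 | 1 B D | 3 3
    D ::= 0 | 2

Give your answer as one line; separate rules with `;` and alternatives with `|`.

B has alternatives sharing prefix '1 B': factor to B → 1 B B' with B' → 3 | 2 | D.

S ::= 0 | D 3 D | 1 B; B ::= 3 3 | 1 B B'; D ::= 0 | 2; B' ::= 3 | 2 | D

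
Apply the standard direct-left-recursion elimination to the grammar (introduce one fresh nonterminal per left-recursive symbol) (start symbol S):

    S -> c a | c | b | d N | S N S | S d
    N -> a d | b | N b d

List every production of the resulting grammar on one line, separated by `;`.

S -> c a S' | c S' | b S' | d N S'; N -> a d N' | b N'; S' -> N S S' | d S' | eps; N' -> b d N' | eps

Directly left-recursive nonterminals: S, N.
For S: α = {N S, d}, β = {c a, c, b, d N}. Rewrite as S → β S' and S' → α S' | ε.
For N: α = {b d}, β = {a d, b}. Rewrite as N → β N' and N' → α N' | ε.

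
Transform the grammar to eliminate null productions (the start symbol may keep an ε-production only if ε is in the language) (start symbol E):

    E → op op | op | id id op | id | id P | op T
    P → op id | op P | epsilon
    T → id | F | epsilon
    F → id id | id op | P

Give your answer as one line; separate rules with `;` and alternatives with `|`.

E → op op | op | id id op | id | id P | op T; P → op id | op P | op; T → id | F; F → id id | id op | P

Nullable set = {F, P, T}.
ε ∉ L(G), so no ε-production is kept.
For each production, add variants omitting each subset of nullable occurrences: P → op P gives op P | op.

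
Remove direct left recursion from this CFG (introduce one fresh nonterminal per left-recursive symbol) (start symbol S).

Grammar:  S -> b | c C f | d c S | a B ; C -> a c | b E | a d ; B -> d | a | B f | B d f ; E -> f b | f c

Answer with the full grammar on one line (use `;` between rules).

S -> b | c C f | d c S | a B; C -> a c | b E | a d; B -> d B' | a B'; E -> f b | f c; B' -> f B' | d f B' | epsilon

Left recursion appears on B.
For B: α = {f, d f}, β = {d, a}. Rewrite as B → β B' and B' → α B' | ε.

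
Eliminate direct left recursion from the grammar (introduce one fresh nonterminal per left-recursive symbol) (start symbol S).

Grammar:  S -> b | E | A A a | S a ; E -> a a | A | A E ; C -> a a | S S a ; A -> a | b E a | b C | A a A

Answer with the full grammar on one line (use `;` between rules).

Directly left-recursive nonterminals: S, A.
For S: α = {a}, β = {b, E, A A a}. Rewrite as S → β S' and S' → α S' | ε.
For A: α = {a A}, β = {a, b E a, b C}. Rewrite as A → β A' and A' → α A' | ε.

S -> b S' | E S' | A A a S'; E -> a a | A | A E; C -> a a | S S a; A -> a A' | b E a A' | b C A'; S' -> a S' | ε; A' -> a A A' | ε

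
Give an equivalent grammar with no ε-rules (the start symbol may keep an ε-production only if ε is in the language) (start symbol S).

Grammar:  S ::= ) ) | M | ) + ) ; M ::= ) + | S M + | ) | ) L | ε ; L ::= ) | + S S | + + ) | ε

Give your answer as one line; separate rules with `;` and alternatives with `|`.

Nullable nonterminals: {L, M, S}.
ε ∈ L(G) since S is nullable, so keep S → ε.
For each production, add variants omitting each subset of nullable occurrences: M → S M + gives S M + | S + | M + | +. L → + S S gives + S S | + S | +.

S ::= ) ) | M | ) + ) | ε; M ::= ) + | S M + | S + | M + | + | ) | ) L; L ::= ) | + S S | + S | + | + + )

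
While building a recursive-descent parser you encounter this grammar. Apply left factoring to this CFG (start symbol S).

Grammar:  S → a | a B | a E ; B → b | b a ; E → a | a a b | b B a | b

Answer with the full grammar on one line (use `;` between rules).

S has alternatives sharing prefix 'a': factor to S → a S' with S' → ε | B | E.
B has alternatives sharing prefix 'b': factor to B → b B' with B' → ε | a.
E has alternatives sharing prefix 'a': factor to E → a E' with E' → ε | a b.
E has alternatives sharing prefix 'b': factor to E → b E'' with E'' → B a | ε.

S → a S'; B → b B'; E → a E' | b E''; S' → ε | B | E; B' → ε | a; E' → ε | a b; E'' → B a | ε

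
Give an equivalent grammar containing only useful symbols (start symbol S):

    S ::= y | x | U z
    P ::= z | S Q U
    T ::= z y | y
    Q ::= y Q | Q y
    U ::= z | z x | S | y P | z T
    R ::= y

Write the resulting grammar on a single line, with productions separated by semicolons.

Generating nonterminals: {P, R, S, T, U}.
Reachable from S after that: {P, S, T, U}.
Removed useless symbols: {Q, R} and every production mentioning them.

S ::= y | x | U z; P ::= z; T ::= z y | y; U ::= z | z x | S | y P | z T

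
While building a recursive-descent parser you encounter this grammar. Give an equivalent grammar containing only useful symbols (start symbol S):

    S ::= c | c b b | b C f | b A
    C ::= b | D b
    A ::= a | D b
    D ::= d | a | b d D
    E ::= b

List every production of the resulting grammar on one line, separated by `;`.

Generating nonterminals: {A, C, D, E, S}.
Reachable from S after that: {A, C, D, S}.
Removed useless symbols: {E} and every production mentioning them.

S ::= c | c b b | b C f | b A; C ::= b | D b; A ::= a | D b; D ::= d | a | b d D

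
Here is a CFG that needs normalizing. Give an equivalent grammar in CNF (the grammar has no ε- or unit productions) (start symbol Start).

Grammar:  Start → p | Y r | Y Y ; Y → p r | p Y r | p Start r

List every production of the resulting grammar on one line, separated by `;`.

Start → p | Y X1 | Y Y; Y → X2 X1 | X2 Y1 | X2 Y2; X1 → r; X2 → p; Y1 → Y X1; Y2 → Start X1

Introduce a nonterminal for each terminal appearing in a rule of length ≥ 2: X1 → r, X2 → p.
Binarize each right-hand side of length ≥ 3 by chaining fresh nonterminals (Y1, Y2, …): affected rules were Y → X2 Y X1; Y → X2 Start X1.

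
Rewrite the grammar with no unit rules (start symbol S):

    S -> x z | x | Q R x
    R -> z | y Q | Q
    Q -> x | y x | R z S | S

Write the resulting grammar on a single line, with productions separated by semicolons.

S -> x z | x | Q R x; R -> x | y x | R z S | x z | Q R x | z | y Q; Q -> x z | x | Q R x | y x | R z S

Unit pairs: Q ⇒* {S}; R ⇒* {Q, S}.
Replace each nonterminal's rules with the union of the non-unit rules of every nonterminal it unit-derives.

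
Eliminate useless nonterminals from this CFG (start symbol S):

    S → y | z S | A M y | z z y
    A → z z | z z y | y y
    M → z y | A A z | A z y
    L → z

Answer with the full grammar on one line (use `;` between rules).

Generating nonterminals: {A, L, M, S}.
Reachable from S after that: {A, M, S}.
Removed useless symbols: {L} and every production mentioning them.

S → y | z S | A M y | z z y; A → z z | z z y | y y; M → z y | A A z | A z y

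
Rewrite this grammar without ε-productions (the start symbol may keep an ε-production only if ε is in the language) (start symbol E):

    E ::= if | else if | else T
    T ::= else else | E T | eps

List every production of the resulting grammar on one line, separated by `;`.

E ::= if | else if | else T | else; T ::= else else | E T | E

Nullable nonterminals: {T}.
ε ∉ L(G), so no ε-production is kept.
For each production, add variants omitting each subset of nullable occurrences: E → else T gives else T | else. T → E T gives E T | E.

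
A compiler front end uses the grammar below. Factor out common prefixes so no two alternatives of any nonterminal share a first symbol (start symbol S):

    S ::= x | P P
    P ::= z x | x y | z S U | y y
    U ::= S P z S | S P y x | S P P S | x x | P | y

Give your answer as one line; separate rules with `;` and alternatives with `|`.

P has alternatives sharing prefix 'z': factor to P → z P' with P' → x | S U.
U has alternatives sharing prefix 'S P': factor to U → S P U' with U' → z S | y x | P S.

S ::= x | P P; P ::= x y | y y | z P'; U ::= x x | P | y | S P U'; P' ::= x | S U; U' ::= z S | y x | P S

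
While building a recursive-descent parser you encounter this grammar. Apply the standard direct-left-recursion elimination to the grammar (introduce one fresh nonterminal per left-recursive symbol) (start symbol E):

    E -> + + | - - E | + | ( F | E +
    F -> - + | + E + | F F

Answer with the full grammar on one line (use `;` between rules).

E, F are directly left-recursive.
For E: α = {+}, β = {+ +, - - E, +, ( F}. Rewrite as E → β E' and E' → α E' | ε.
For F: α = {F}, β = {- +, + E +}. Rewrite as F → β F' and F' → α F' | ε.

E -> + + E' | - - E E' | + E' | ( F E'; F -> - + F' | + E + F'; E' -> + E' | epsilon; F' -> F F' | epsilon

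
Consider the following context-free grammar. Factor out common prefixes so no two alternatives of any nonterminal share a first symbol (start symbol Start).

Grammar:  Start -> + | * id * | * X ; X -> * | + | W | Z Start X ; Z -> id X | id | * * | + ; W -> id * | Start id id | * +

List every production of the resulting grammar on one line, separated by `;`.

Start has alternatives sharing prefix '*': factor to Start → * Start1 with Start1 → id * | X.
Z has alternatives sharing prefix 'id': factor to Z → id Z1 with Z1 → X | ε.

Start -> + | * Start1; X -> * | + | W | Z Start X; Z -> * * | + | id Z1; W -> id * | Start id id | * +; Start1 -> id * | X; Z1 -> X | ε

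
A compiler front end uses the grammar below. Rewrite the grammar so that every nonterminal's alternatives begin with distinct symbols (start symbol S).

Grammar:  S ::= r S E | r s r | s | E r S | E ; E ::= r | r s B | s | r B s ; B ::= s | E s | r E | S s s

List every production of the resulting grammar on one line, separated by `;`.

S ::= s | r S' | E S''; E ::= s | r E'; B ::= s | E s | r E | S s s; S' ::= S E | s r; S'' ::= r S | ε; E' ::= ε | s B | B s

S has alternatives sharing prefix 'r': factor to S → r S' with S' → S E | s r.
S has alternatives sharing prefix 'E': factor to S → E S'' with S'' → r S | ε.
E has alternatives sharing prefix 'r': factor to E → r E' with E' → ε | s B | B s.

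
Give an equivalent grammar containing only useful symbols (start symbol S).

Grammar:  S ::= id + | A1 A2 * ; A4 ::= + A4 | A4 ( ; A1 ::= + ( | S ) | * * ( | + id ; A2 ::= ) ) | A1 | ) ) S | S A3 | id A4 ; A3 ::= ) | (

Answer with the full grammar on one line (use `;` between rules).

Generating nonterminals: {A1, A2, A3, S}.
Reachable from S after that: {A1, A2, A3, S}.
Removed useless symbols: {A4} and every production mentioning them.

S ::= id + | A1 A2 *; A1 ::= + ( | S ) | * * ( | + id; A2 ::= ) ) | A1 | ) ) S | S A3; A3 ::= ) | (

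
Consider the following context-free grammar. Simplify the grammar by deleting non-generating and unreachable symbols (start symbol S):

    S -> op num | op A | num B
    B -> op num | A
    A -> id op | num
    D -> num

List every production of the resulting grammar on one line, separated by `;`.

Generating nonterminals: {A, B, D, S}.
Reachable from S after that: {A, B, S}.
Removed useless symbols: {D} and every production mentioning them.

S -> op num | op A | num B; B -> op num | A; A -> id op | num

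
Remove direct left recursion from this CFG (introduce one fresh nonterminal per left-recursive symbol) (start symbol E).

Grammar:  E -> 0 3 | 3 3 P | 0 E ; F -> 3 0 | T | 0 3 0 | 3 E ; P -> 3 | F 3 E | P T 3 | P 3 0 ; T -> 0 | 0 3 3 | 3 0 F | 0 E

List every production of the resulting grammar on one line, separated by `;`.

E -> 0 3 | 3 3 P | 0 E; F -> 3 0 | T | 0 3 0 | 3 E; P -> 3 P' | F 3 E P'; T -> 0 | 0 3 3 | 3 0 F | 0 E; P' -> T 3 P' | 3 0 P' | ε

P is directly left-recursive.
For P: α = {T 3, 3 0}, β = {3, F 3 E}. Rewrite as P → β P' and P' → α P' | ε.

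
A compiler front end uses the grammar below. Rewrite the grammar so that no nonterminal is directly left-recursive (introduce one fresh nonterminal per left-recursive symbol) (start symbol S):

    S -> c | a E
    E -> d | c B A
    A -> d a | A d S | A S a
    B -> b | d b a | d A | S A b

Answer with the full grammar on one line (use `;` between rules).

S -> c | a E; E -> d | c B A; A -> d a A'; B -> b | d b a | d A | S A b; A' -> d S A' | S a A' | ε

A is directly left-recursive.
For A: α = {d S, S a}, β = {d a}. Rewrite as A → β A' and A' → α A' | ε.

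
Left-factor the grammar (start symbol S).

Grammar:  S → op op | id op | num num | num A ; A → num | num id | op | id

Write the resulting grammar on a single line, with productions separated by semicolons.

S → op op | id op | num S'; A → op | id | num A'; S' → num | A; A' → ε | id

S has alternatives sharing prefix 'num': factor to S → num S' with S' → num | A.
A has alternatives sharing prefix 'num': factor to A → num A' with A' → ε | id.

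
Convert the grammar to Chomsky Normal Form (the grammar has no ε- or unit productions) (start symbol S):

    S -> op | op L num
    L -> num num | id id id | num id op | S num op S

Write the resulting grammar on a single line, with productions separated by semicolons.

S -> op | X1 Y1; L -> X2 X2 | X3 Y2 | X2 Y3 | S Y4; X1 -> op; X2 -> num; X3 -> id; Y1 -> L X2; Y2 -> X3 X3; Y3 -> X3 X1; Y4 -> X2 Y5; Y5 -> X1 S

Introduce a nonterminal for each terminal appearing in a rule of length ≥ 2: X1 → op, X2 → num, X3 → id.
Binarize each right-hand side of length ≥ 3 by chaining fresh nonterminals (Y1, Y2, …): affected rules were S → X1 L X2; L → X3 X3 X3; L → X2 X3 X1; L → S X2 X1 S.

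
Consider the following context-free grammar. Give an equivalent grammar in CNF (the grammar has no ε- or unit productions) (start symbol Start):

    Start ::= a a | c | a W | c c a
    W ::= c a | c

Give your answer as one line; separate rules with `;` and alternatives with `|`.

Start ::= X1 X1 | c | X1 W | X2 Y1; W ::= X2 X1 | c; X1 ::= a; X2 ::= c; Y1 ::= X2 X1

Introduce a nonterminal for each terminal appearing in a rule of length ≥ 2: X1 → a, X2 → c.
Binarize each right-hand side of length ≥ 3 by chaining fresh nonterminals (Y1, Y2, …): affected rules were Start → X2 X2 X1.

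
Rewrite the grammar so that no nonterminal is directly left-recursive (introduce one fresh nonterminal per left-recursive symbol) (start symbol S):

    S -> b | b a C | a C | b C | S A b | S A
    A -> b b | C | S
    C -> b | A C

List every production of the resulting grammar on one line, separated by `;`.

Directly left-recursive nonterminal: S.
For S: α = {A b, A}, β = {b, b a C, a C, b C}. Rewrite as S → β S' and S' → α S' | ε.

S -> b S' | b a C S' | a C S' | b C S'; A -> b b | C | S; C -> b | A C; S' -> A b S' | A S' | ε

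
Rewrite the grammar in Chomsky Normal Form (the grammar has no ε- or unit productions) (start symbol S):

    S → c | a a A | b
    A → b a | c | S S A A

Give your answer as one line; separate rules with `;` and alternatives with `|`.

S → c | X1 Y1 | b; A → X2 X1 | c | S Y2; X1 → a; X2 → b; Y1 → X1 A; Y2 → S Y3; Y3 → A A

Introduce a nonterminal for each terminal appearing in a rule of length ≥ 2: X1 → a, X2 → b.
Binarize each right-hand side of length ≥ 3 by chaining fresh nonterminals (Y1, Y2, …): affected rules were S → X1 X1 A; A → S S A A.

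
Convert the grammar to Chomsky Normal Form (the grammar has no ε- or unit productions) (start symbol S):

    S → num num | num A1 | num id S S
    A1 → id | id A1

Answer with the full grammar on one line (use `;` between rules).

Introduce a nonterminal for each terminal appearing in a rule of length ≥ 2: X1 → num, X2 → id.
Binarize each right-hand side of length ≥ 3 by chaining fresh nonterminals (Y1, Y2, …): affected rules were S → X1 X2 S S.

S → X1 X1 | X1 A1 | X1 Y1; A1 → id | X2 A1; X1 → num; X2 → id; Y1 → X2 Y2; Y2 → S S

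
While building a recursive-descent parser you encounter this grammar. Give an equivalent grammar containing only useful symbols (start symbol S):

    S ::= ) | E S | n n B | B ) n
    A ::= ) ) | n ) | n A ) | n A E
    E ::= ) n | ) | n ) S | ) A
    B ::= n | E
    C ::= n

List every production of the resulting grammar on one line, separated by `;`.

Generating nonterminals: {A, B, C, E, S}.
Reachable from S after that: {A, B, E, S}.
Removed useless symbols: {C} and every production mentioning them.

S ::= ) | E S | n n B | B ) n; A ::= ) ) | n ) | n A ) | n A E; E ::= ) n | ) | n ) S | ) A; B ::= n | E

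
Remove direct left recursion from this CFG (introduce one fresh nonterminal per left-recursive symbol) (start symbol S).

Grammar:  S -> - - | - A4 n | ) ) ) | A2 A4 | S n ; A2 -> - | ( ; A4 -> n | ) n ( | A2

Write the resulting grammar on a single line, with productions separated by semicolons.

Left recursion appears on S.
For S: α = {n}, β = {- -, - A4 n, ) ) ), A2 A4}. Rewrite as S → β S' and S' → α S' | ε.

S -> - - S' | - A4 n S' | ) ) ) S' | A2 A4 S'; A2 -> - | (; A4 -> n | ) n ( | A2; S' -> n S' | ε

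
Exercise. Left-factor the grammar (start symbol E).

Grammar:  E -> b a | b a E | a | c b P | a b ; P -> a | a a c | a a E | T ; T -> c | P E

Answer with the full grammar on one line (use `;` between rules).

E -> c b P | b a E' | a E''; P -> T | a P'; T -> c | P E; E' -> ε | E; E'' -> ε | b; P' -> ε | a P''; P'' -> c | E

E has alternatives sharing prefix 'b a': factor to E → b a E' with E' → ε | E.
E has alternatives sharing prefix 'a': factor to E → a E'' with E'' → ε | b.
P has alternatives sharing prefix 'a': factor to P → a P' with P' → ε | a c | a E.
P' has alternatives sharing prefix 'a': factor to P' → a P'' with P'' → c | E.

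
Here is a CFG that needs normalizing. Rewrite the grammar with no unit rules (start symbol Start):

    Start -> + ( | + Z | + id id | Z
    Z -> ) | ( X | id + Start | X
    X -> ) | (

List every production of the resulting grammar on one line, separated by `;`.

Start -> ) | ( X | id + Start | + ( | + Z | + id id | (; Z -> ) | ( X | id + Start | (; X -> ) | (

Unit pairs: Start ⇒* {X, Z}; Z ⇒* {X}.
For every A with A ⇒* B via unit rules, add B's non-unit alternatives to A; then delete every rule of the form X → Y.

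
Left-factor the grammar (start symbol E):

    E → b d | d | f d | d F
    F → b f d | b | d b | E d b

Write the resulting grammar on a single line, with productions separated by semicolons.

E has alternatives sharing prefix 'd': factor to E → d E' with E' → ε | F.
F has alternatives sharing prefix 'b': factor to F → b F' with F' → f d | ε.

E → b d | f d | d E'; F → d b | E d b | b F'; E' → ε | F; F' → f d | ε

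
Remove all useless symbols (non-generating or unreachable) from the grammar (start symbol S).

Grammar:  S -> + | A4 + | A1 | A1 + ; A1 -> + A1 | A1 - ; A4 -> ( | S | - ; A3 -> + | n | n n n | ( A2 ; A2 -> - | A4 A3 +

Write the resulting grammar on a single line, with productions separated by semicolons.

Generating nonterminals: {A2, A3, A4, S}.
Reachable from S after that: {A4, S}.
Removed useless symbols: {A1, A2, A3} and every production mentioning them.

S -> + | A4 +; A4 -> ( | S | -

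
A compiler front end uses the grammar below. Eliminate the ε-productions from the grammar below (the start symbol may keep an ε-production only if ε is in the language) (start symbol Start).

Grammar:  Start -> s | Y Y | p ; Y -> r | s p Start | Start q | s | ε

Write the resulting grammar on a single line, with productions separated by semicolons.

The nullable symbols are {Start, Y}.
ε ∈ L(G) since Start is nullable, so keep Start → ε.
Expand every rule over subsets of its nullable positions: Start → Y Y gives Y Y | Y. Y → s p Start gives s p Start | s p. Y → Start q gives Start q | q.

Start -> s | Y Y | Y | p | ε; Y -> r | s p Start | s p | Start q | q | s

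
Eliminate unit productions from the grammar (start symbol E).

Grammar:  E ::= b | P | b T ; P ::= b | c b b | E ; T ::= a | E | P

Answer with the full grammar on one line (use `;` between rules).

E ::= b | b T | c b b; P ::= b | b T | c b b; T ::= b | b T | c b b | a

Unit pairs: E ⇒* {P}; P ⇒* {E}; T ⇒* {E, P}.
For every A with A ⇒* B via unit rules, add B's non-unit alternatives to A; then delete every rule of the form X → Y.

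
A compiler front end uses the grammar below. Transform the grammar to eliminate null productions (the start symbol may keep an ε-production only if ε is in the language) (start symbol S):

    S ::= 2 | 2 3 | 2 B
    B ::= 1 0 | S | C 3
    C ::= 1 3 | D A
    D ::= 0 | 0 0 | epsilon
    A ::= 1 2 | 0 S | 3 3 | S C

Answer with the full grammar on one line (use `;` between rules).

Nullable nonterminals: {D}.
ε ∉ L(G), so no ε-production is kept.
For each production, add variants omitting each subset of nullable occurrences: C → D A gives D A | A.

S ::= 2 | 2 3 | 2 B; B ::= 1 0 | S | C 3; C ::= 1 3 | D A | A; D ::= 0 | 0 0; A ::= 1 2 | 0 S | 3 3 | S C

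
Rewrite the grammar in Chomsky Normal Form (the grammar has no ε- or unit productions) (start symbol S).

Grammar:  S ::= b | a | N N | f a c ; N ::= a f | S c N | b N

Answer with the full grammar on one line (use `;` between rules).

S ::= b | a | N N | X1 Y1; N ::= X2 X1 | S Y2 | X4 N; X1 ::= f; X2 ::= a; X3 ::= c; X4 ::= b; Y1 ::= X2 X3; Y2 ::= X3 N

Introduce a nonterminal for each terminal appearing in a rule of length ≥ 2: X1 → f, X2 → a, X3 → c, X4 → b.
Binarize each right-hand side of length ≥ 3 by chaining fresh nonterminals (Y1, Y2, …): affected rules were S → X1 X2 X3; N → S X3 N.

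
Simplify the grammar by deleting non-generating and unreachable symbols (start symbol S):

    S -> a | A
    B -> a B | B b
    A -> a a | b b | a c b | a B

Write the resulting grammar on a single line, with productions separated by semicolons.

Generating nonterminals: {A, S}.
Reachable from S after that: {A, S}.
Removed useless symbols: {B} and every production mentioning them.

S -> a | A; A -> a a | b b | a c b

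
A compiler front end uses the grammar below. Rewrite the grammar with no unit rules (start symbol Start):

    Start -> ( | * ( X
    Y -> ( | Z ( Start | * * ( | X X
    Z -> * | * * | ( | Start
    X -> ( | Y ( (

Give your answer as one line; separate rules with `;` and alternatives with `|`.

Unit pairs: Z ⇒* {Start}.
For every A with A ⇒* B via unit rules, add B's non-unit alternatives to A; then delete every rule of the form X → Y.

Start -> ( | * ( X; Y -> ( | Z ( Start | * * ( | X X; Z -> * | * * | ( | * ( X; X -> ( | Y ( (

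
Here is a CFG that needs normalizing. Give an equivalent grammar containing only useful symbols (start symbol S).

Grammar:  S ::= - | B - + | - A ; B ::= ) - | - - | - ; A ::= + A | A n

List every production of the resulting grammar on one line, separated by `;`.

S ::= - | B - +; B ::= ) - | - - | -

Generating nonterminals: {B, S}.
Reachable from S after that: {B, S}.
Removed useless symbols: {A} and every production mentioning them.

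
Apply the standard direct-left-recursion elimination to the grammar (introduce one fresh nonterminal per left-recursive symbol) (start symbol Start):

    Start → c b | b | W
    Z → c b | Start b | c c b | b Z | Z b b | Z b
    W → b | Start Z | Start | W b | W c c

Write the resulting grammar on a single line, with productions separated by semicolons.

Left recursion appears on Z, W.
For Z: α = {b b, b}, β = {c b, Start b, c c b, b Z}. Rewrite as Z → β Z1 and Z1 → α Z1 | ε.
For W: α = {b, c c}, β = {b, Start Z, Start}. Rewrite as W → β W1 and W1 → α W1 | ε.

Start → c b | b | W; Z → c b Z1 | Start b Z1 | c c b Z1 | b Z Z1; W → b W1 | Start Z W1 | Start W1; Z1 → b b Z1 | b Z1 | ε; W1 → b W1 | c c W1 | ε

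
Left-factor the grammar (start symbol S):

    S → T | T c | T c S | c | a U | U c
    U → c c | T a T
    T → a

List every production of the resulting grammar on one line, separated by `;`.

S has alternatives sharing prefix 'T': factor to S → T S' with S' → ε | c | c S.
S' has alternatives sharing prefix 'c': factor to S' → c S'' with S'' → ε | S.

S → c | a U | U c | T S'; U → c c | T a T; T → a; S' → ε | c S''; S'' → ε | S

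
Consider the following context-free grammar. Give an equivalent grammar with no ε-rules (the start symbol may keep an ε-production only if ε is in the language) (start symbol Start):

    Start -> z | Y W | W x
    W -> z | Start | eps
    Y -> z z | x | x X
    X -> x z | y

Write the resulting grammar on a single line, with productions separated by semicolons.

Nullable nonterminals: {W}.
ε ∉ L(G), so no ε-production is kept.
Add the nullable-subset variants: Start → Y W gives Y W | Y. Start → W x gives W x | x.

Start -> z | Y W | Y | W x | x; W -> z | Start; Y -> z z | x | x X; X -> x z | y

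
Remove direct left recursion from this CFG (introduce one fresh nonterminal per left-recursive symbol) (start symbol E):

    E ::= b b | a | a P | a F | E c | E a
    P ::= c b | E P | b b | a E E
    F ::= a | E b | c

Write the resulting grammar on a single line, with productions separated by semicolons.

E ::= b b E' | a E' | a P E' | a F E'; P ::= c b | E P | b b | a E E; F ::= a | E b | c; E' ::= c E' | a E' | ε

Directly left-recursive nonterminal: E.
For E: α = {c, a}, β = {b b, a, a P, a F}. Rewrite as E → β E' and E' → α E' | ε.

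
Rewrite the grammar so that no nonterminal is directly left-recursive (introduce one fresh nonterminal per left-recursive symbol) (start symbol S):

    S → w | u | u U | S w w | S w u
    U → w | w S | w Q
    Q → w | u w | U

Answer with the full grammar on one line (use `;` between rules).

Directly left-recursive nonterminal: S.
For S: α = {w w, w u}, β = {w, u, u U}. Rewrite as S → β S' and S' → α S' | ε.

S → w S' | u S' | u U S'; U → w | w S | w Q; Q → w | u w | U; S' → w w S' | w u S' | ε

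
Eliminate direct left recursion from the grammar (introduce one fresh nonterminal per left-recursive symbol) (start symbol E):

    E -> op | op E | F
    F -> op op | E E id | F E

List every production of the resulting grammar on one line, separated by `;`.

E -> op | op E | F; F -> op op F' | E E id F'; F' -> E F' | ε

Left recursion appears on F.
For F: α = {E}, β = {op op, E E id}. Rewrite as F → β F' and F' → α F' | ε.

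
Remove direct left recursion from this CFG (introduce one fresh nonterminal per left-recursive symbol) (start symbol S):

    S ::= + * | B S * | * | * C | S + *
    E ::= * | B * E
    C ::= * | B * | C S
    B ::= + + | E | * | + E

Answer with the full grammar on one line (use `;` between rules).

S ::= + * S' | B S * S' | * S' | * C S'; E ::= * | B * E; C ::= * C' | B * C'; B ::= + + | E | * | + E; S' ::= + * S' | ε; C' ::= S C' | ε

S, C are directly left-recursive.
For S: α = {+ *}, β = {+ *, B S *, *, * C}. Rewrite as S → β S' and S' → α S' | ε.
For C: α = {S}, β = {*, B *}. Rewrite as C → β C' and C' → α C' | ε.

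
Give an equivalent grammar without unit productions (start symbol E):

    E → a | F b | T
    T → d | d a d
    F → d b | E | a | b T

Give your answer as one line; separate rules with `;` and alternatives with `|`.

Unit pairs: E ⇒* {T}; F ⇒* {E, T}.
Replace each nonterminal's rules with the union of the non-unit rules of every nonterminal it unit-derives.

E → a | F b | d | d a d; T → d | d a d; F → a | F b | d b | b T | d | d a d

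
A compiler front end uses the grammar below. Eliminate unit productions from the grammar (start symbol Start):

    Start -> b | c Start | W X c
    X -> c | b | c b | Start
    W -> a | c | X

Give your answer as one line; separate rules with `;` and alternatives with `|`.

Start -> b | c Start | W X c; X -> b | c Start | W X c | c | c b; W -> b | c Start | W X c | c | c b | a

Unit pairs: W ⇒* {Start, X}; X ⇒* {Start}.
Replace each nonterminal's rules with the union of the non-unit rules of every nonterminal it unit-derives.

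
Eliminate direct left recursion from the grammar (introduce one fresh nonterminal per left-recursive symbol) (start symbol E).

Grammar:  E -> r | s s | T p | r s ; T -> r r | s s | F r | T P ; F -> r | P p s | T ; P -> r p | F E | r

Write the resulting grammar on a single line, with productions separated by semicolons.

E -> r | s s | T p | r s; T -> r r T' | s s T' | F r T'; F -> r | P p s | T; P -> r p | F E | r; T' -> P T' | ε

T is directly left-recursive.
For T: α = {P}, β = {r r, s s, F r}. Rewrite as T → β T' and T' → α T' | ε.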